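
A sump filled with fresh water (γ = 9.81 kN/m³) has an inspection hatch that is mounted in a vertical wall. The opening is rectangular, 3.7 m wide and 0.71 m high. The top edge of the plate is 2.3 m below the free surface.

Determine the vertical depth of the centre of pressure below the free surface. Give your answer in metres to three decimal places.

h_p = 2.671 m

γ = 9.81 kN/m³.
The centroid lies 0.71/2 = 0.355 m below the top edge, so the centroid depth is h_c = 2.3 + 0.355 = 2.655 m.
A = 3.7 × 0.71 = 2.627 m².
Resultant F = γ·h_c·A = 9.81 × 2.655 × 2.627 = 68.4217 kN.
I_c = b·h³/12 = 3.7 × 0.71³/12 = 0.110356 m⁴.
Centre of pressure: y_p = y_c + I_c/(y_c·A) = 2.655 + 0.110356/(2.655 × 2.627) = 2.655 + 0.0158224 = 2.67082 m along the plane.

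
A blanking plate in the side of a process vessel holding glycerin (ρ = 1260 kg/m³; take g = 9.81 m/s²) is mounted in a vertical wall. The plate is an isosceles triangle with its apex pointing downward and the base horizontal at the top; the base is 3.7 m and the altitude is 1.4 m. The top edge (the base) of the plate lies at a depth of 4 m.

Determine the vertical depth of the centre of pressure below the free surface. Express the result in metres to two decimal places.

h_p = 4.49 m

γ = ρg = 1260 × 9.81 / 1000 = 12.3606 kN/m³.
With the apex down, the centroid sits h/3 = 1.4/3 = 0.466667 m below the base (the top edge), so the centroid depth is h_c = 4 + 0.466667 = 4.46667 m.
A = ½ × 3.7 × 1.4 = 2.59 m².
Resultant F = γ·h_c·A = 12.3606 × 4.46667 × 2.59 = 142.996 kN.
I_c = b·h³/36 = 3.7 × 1.4³/36 = 0.282022 m⁴.
Centre of pressure: y_p = y_c + I_c/(y_c·A) = 4.46667 + 0.282022/(4.46667 × 2.59) = 4.46667 + 0.0243781 = 4.49105 m along the plane.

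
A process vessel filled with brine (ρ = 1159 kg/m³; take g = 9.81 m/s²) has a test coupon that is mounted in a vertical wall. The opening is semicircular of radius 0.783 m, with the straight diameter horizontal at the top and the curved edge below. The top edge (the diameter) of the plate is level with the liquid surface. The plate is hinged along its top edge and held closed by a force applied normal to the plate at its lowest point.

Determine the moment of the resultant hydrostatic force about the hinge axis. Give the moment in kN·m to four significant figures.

γ = ρg = 1159 × 9.81 / 1000 = 11.36979 kN/m³.
The centroid of a semicircle lies 4r/(3π) = 0.332316 m from the diameter, here below the top edge, so the centroid depth is h_c = 0.332316 m.
A = πr²/2 = π × 0.783²/2 = 0.963038 m².
Resultant F = γ·h_c·A = 11.36979 × 0.332316 × 0.963038 = 3.63871 kN.
I_c = (π/8 − 8/(9π))·r⁴ = 0.109757 × 0.783⁴ = 0.0412553 m⁴.
Centre of pressure: y_p = y_c + I_c/(y_c·A) = 0.332316 + 0.0412553/(0.332316 × 0.963038) = 0.332316 + 0.12891 = 0.461226 m along the plane.
The resultant acts 0.332316 + 0.12891 = 0.461226 m (along the plate) below the hinge at the top edge, so the moment about the hinge is M = F × 0.461226 = 3.63871 × 0.461226 = 1.67827 kN·m.

M ≈ 1.678 kN·m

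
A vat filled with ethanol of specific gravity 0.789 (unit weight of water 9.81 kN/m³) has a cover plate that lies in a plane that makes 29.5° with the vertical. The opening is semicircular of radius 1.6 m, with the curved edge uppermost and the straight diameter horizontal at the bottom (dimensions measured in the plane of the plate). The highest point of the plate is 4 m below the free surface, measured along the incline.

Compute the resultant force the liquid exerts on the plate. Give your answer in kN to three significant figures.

F ≈ 133 kN

γ = 0.789 × 9.81 = 7.74009 kN/m³.
The plate makes 29.5° with the vertical, i.e. θ = 90° − 29.5° = 60.5° to the horizontal. Measuring y along the incline from the free-surface line, vertical depth h = y·sinθ with sinθ = 0.870356.
The centroid lies 4r/(3π) = 0.679061 m above the diameter, so r − 4r/(3π) = 1.6 − 0.679061 = 0.920939 m below the topmost point, so y_c = 4 + 0.920939 = 4.92094 m and h_c = 4.92094 × 0.870356 = 4.28297 m.
A = πr²/2 = π × 1.6²/2 = 4.02124 m².
Resultant F = γ·h_c·A = 7.74009 × 4.28297 × 4.02124 = 133.306 kN.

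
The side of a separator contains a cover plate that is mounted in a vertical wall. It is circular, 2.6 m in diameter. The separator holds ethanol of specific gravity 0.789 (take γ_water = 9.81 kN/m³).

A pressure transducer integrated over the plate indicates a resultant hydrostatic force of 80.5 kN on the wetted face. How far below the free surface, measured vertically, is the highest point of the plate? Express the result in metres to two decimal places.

γ = 0.789 × 9.81 = 7.74009 kN/m³.
A = π(1.3)² = 5.30929 m².
From F = γ·h_c·A, the centroid depth is h_c = 80.5/(7.74009 × 5.30929) = 1.95891 m.
The centroid is at the centre, 1.3 m below the top of the plate, so the highest point sits at h_top = 1.95891 − 1.3 = 0.65891 m below the surface.

d_top ≈ 0.66 m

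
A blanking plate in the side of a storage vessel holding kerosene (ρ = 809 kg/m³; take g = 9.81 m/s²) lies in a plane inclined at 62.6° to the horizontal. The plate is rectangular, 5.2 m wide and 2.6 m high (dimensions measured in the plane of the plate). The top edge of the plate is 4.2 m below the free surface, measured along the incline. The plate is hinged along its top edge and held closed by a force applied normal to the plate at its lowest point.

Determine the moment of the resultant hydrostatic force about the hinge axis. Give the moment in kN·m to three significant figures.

γ = ρg = 809 × 9.81 / 1000 = 7.93629 kN/m³.
Let θ = 62.6° be the plate's angle to the horizontal; measure y along the incline from where the plane meets the free surface. Vertical depth h = y·sinθ with sinθ = 0.887815.
The centroid lies 2.6/2 = 1.3 m below the top edge, so y_c = 4.2 + 1.3 = 5.5 m and h_c = 5.5 × 0.887815 = 4.88298 m.
A = 5.2 × 2.6 = 13.52 m².
Resultant F = γ·h_c·A = 7.93629 × 4.88298 × 13.52 = 523.937 kN.
I_c = b·h³/12 = 5.2 × 2.6³/12 = 7.61627 m⁴.
Centre of pressure: y_p = y_c + I_c/(y_c·A) = 5.5 + 7.61627/(5.5 × 13.52) = 5.5 + 0.102424 = 5.60242 m along the plane.
The resultant acts 1.3 + 0.102424 = 1.40242 m (along the plate) below the hinge at the top edge, so the moment about the hinge is M = F × 1.40242 = 523.937 × 1.40242 = 734.78 kN·m.

M ≈ 735 kN·m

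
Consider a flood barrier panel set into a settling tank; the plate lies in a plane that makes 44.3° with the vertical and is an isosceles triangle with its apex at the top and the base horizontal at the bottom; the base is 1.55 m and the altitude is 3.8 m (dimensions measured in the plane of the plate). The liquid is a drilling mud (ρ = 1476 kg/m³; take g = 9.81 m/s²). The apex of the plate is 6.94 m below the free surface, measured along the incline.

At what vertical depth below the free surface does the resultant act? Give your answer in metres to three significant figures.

h_p = 6.84 m

γ = ρg = 1476 × 9.81 / 1000 = 14.47956 kN/m³.
The plate makes 44.3° with the vertical, i.e. θ = 90° − 44.3° = 45.7° to the horizontal. Measuring y along the incline from the free-surface line, vertical depth h = y·sinθ with sinθ = 0.715693.
With the apex up, the centroid sits 2h/3 = 2 × 3.8/3 = 2.53333 m below the apex, so y_c = 6.94 + 2.53333 = 9.47333 m and h_c = 9.47333 × 0.715693 = 6.78 m.
A = ½ × 1.55 × 3.8 = 2.945 m².
Resultant F = γ·h_c·A = 14.47956 × 6.78 × 2.945 = 289.115 kN.
I_c = b·h³/36 = 1.55 × 3.8³/36 = 2.36254 m⁴.
Centre of pressure: y_p = y_c + I_c/(y_c·A) = 9.47333 + 2.36254/(9.47333 × 2.945) = 9.47333 + 0.084682 = 9.55801 m along the plane.
Vertically, h_p = y_p·sinθ = 9.55801 × 0.715693 = 6.8406 m.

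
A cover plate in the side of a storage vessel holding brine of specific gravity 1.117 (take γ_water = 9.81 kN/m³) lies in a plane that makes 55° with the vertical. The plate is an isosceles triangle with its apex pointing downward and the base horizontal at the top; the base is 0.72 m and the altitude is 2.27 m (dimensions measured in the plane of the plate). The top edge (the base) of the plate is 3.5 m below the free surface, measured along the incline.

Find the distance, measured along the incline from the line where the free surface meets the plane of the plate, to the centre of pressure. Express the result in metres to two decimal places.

y_p = 4.32 m

γ = 1.117 × 9.81 = 10.95777 kN/m³.
The plate makes 55° with the vertical, i.e. θ = 90° − 55° = 35° to the horizontal. Measuring y along the incline from the free-surface line, vertical depth h = y·sinθ with sinθ = 0.573576.
With the apex down, the centroid sits h/3 = 2.27/3 = 0.756667 m below the base (the top edge), so y_c = 3.5 + 0.756667 = 4.25667 m and h_c = 4.25667 × 0.573576 = 2.44152 m.
A = ½ × 0.72 × 2.27 = 0.8172 m².
Resultant F = γ·h_c·A = 10.95777 × 2.44152 × 0.8172 = 21.8631 kN.
I_c = b·h³/36 = 0.72 × 2.27³/36 = 0.233942 m⁴.
Centre of pressure: y_p = y_c + I_c/(y_c·A) = 4.25667 + 0.233942/(4.25667 × 0.8172) = 4.25667 + 0.0672527 = 4.32392 m along the plane.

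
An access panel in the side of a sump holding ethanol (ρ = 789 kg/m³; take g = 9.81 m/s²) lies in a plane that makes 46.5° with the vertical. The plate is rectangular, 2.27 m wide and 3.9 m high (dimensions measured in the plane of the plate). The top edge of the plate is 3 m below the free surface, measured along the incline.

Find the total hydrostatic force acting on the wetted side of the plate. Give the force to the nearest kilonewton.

F ≈ 233 kN

γ = ρg = 789 × 9.81 / 1000 = 7.74009 kN/m³.
The plate makes 46.5° with the vertical, i.e. θ = 90° − 46.5° = 43.5° to the horizontal. Measuring y along the incline from the free-surface line, vertical depth h = y·sinθ with sinθ = 0.688355.
The centroid lies 3.9/2 = 1.95 m below the top edge, so y_c = 3 + 1.95 = 4.95 m and h_c = 4.95 × 0.688355 = 3.40736 m.
A = 2.27 × 3.9 = 8.853 m².
Resultant F = γ·h_c·A = 7.74009 × 3.40736 × 8.853 = 233.483 kN.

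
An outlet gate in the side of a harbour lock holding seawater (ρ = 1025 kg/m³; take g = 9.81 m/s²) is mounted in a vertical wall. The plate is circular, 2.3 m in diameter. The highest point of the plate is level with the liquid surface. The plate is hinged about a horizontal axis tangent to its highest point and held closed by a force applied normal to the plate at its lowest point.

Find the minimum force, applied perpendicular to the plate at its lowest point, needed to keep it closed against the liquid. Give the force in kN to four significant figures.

γ = ρg = 1025 × 9.81 / 1000 = 10.05525 kN/m³.
The centroid is at the centre, 1.15 m below the top of the plate, so the centroid depth is h_c = 1.15 m.
A = π(1.15)² = 4.15476 m².
Resultant F = γ·h_c·A = 10.05525 × 1.15 × 4.15476 = 48.0437 kN.
I_c = πr⁴/4 = π × 1.15⁴/4 = 1.37367 m⁴.
Centre of pressure: y_p = y_c + I_c/(y_c·A) = 1.15 + 1.37367/(1.15 × 4.15476) = 1.15 + 0.287501 = 1.4375 m along the plane.
The resultant acts 1.15 + 0.287501 = 1.4375 m (along the plate) below the hinge at the top edge, so the moment about the hinge is M = F × 1.4375 = 48.0437 × 1.4375 = 69.0628 kN·m.
A normal force at the bottom, 2.3 m from the hinge, must supply this moment: P = 69.0628/2.3 = 30.0273 kN.

P ≈ 30.03 kN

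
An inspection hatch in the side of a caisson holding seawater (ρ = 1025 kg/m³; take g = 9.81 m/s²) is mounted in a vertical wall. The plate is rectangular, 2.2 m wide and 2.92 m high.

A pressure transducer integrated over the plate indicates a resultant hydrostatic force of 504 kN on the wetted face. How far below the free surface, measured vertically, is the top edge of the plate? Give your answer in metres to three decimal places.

γ = ρg = 1025 × 9.81 / 1000 = 10.05525 kN/m³.
A = 2.2 × 2.92 = 6.424 m².
From F = γ·h_c·A, the centroid depth is h_c = 504/(10.05525 × 6.424) = 7.80247 m.
The centroid lies 2.92/2 = 1.46 m below the top edge, so the top edge sits at h_top = 7.80247 − 1.46 = 6.34247 m below the surface.

d_top ≈ 6.342 m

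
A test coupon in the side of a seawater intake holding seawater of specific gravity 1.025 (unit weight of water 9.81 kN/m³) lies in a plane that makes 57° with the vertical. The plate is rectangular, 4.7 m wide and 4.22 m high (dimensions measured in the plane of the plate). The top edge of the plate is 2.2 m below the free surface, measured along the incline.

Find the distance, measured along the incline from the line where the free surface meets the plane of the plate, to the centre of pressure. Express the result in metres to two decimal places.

y_p = 4.65 m

γ = 1.025 × 9.81 = 10.05525 kN/m³.
The plate makes 57° with the vertical, i.e. θ = 90° − 57° = 33° to the horizontal. Measuring y along the incline from the free-surface line, vertical depth h = y·sinθ with sinθ = 0.544639.
The centroid lies 4.22/2 = 2.11 m below the top edge, so y_c = 2.2 + 2.11 = 4.31 m and h_c = 4.31 × 0.544639 = 2.34739 m.
A = 4.7 × 4.22 = 19.834 m².
Resultant F = γ·h_c·A = 10.05525 × 2.34739 × 19.834 = 468.154 kN.
I_c = b·h³/12 = 4.7 × 4.22³/12 = 29.4343 m⁴.
Centre of pressure: y_p = y_c + I_c/(y_c·A) = 4.31 + 29.4343/(4.31 × 19.834) = 4.31 + 0.344323 = 4.65432 m along the plane.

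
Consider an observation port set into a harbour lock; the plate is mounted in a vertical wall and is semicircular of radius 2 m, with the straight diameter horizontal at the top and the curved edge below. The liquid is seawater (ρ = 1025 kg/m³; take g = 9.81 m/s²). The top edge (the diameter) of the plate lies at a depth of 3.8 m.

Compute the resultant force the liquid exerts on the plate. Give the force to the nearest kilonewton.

γ = ρg = 1025 × 9.81 / 1000 = 10.05525 kN/m³.
The centroid of a semicircle lies 4r/(3π) = 0.848826 m from the diameter, here below the top edge, so the centroid depth is h_c = 3.8 + 0.848826 = 4.64883 m.
A = πr²/2 = π × 2²/2 = 6.28319 m².
Resultant F = γ·h_c·A = 10.05525 × 4.64883 × 6.28319 = 293.709 kN.

F ≈ 294 kN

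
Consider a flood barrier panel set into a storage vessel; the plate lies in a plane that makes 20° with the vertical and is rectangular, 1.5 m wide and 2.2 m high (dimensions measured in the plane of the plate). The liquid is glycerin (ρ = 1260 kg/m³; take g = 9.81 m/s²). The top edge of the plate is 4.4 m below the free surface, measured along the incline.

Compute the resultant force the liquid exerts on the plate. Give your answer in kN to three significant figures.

γ = ρg = 1260 × 9.81 / 1000 = 12.3606 kN/m³.
The plate makes 20° with the vertical, i.e. θ = 90° − 20° = 70° to the horizontal. Measuring y along the incline from the free-surface line, vertical depth h = y·sinθ with sinθ = 0.939693.
The centroid lies 2.2/2 = 1.1 m below the top edge, so y_c = 4.4 + 1.1 = 5.5 m and h_c = 5.5 × 0.939693 = 5.16831 m.
A = 1.5 × 2.2 = 3.3 m².
Resultant F = γ·h_c·A = 12.3606 × 5.16831 × 3.3 = 210.815 kN.

F ≈ 211 kN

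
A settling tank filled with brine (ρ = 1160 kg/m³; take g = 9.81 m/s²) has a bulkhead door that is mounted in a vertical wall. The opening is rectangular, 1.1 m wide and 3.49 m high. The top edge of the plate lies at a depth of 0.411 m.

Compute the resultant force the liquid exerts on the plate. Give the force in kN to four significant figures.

γ = ρg = 1160 × 9.81 / 1000 = 11.3796 kN/m³.
The centroid lies 3.49/2 = 1.745 m below the top edge, so the centroid depth is h_c = 0.411 + 1.745 = 2.156 m.
A = 1.1 × 3.49 = 3.839 m².
Resultant F = γ·h_c·A = 11.3796 × 2.156 × 3.839 = 94.1876 kN.

F ≈ 94.19 kN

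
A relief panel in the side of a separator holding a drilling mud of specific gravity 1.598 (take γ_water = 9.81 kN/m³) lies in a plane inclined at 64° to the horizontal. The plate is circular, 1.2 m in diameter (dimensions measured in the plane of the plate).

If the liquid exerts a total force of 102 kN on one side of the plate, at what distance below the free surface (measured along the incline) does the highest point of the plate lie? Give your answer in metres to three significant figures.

γ = 1.598 × 9.81 = 15.67638 kN/m³.
A = π(0.6)² = 1.13097 m².
From F = γ·h_c·A, the centroid depth is h_c = 102/(15.67638 × 1.13097) = 5.75312 m.
Let θ = 64° be the plate's angle to the horizontal; measure y along the incline from where the plane meets the free surface. Vertical depth h = y·sinθ with sinθ = 0.898794.
Along the incline, y_c = h_c/sinθ = 5.75312/0.898794 = 6.40093 m.
The centroid is at the centre, 0.6 m below the top of the plate, so the highest point sits at y_top = 6.40093 − 0.6 = 5.80093 m along the incline.

y_top ≈ 5.80 m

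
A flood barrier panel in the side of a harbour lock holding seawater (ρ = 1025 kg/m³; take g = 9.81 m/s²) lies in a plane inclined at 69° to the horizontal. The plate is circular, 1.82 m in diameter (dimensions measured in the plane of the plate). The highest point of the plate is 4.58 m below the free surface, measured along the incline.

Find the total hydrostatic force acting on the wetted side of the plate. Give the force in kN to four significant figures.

F ≈ 134.1 kN

γ = ρg = 1025 × 9.81 / 1000 = 10.05525 kN/m³.
Let θ = 69° be the plate's angle to the horizontal; measure y along the incline from where the plane meets the free surface. Vertical depth h = y·sinθ with sinθ = 0.933580.
The centroid is at the centre, 0.91 m below the top of the plate, so y_c = 4.58 + 0.91 = 5.49 m and h_c = 5.49 × 0.933580 = 5.12535 m.
A = π(0.91)² = 2.60155 m².
Resultant F = γ·h_c·A = 10.05525 × 5.12535 × 2.60155 = 134.075 kN.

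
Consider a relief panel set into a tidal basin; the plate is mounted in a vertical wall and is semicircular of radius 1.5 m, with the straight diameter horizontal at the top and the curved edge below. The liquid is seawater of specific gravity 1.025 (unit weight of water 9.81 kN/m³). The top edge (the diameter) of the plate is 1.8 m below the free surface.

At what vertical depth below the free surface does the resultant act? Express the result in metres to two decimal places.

γ = 1.025 × 9.81 = 10.05525 kN/m³.
The centroid of a semicircle lies 4r/(3π) = 0.63662 m from the diameter, here below the top edge, so the centroid depth is h_c = 1.8 + 0.63662 = 2.43662 m.
A = πr²/2 = π × 1.5²/2 = 3.53429 m².
Resultant F = γ·h_c·A = 10.05525 × 2.43662 × 3.53429 = 86.593 kN.
I_c = (π/8 − 8/(9π))·r⁴ = 0.109757 × 1.5⁴ = 0.555645 m⁴.
Centre of pressure: y_p = y_c + I_c/(y_c·A) = 2.43662 + 0.555645/(2.43662 × 3.53429) = 2.43662 + 0.0645219 = 2.50114 m along the plane.

h_p = 2.50 m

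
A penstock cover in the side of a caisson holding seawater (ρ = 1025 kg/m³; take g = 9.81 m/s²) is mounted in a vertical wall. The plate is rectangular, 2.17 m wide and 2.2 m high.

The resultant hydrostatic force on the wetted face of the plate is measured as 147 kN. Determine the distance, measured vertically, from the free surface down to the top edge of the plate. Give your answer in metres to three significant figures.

d_top ≈ 1.96 m

γ = ρg = 1025 × 9.81 / 1000 = 10.05525 kN/m³.
A = 2.17 × 2.2 = 4.774 m².
From F = γ·h_c·A, the centroid depth is h_c = 147/(10.05525 × 4.774) = 3.06226 m.
The centroid lies 2.2/2 = 1.1 m below the top edge, so the top edge sits at h_top = 3.06226 − 1.1 = 1.96226 m below the surface.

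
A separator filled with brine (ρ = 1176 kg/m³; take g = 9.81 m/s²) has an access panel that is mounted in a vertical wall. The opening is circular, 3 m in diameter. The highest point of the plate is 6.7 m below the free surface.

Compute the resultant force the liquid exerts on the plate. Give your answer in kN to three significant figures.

F ≈ 669 kN

γ = ρg = 1176 × 9.81 / 1000 = 11.53656 kN/m³.
The centroid is at the centre, 1.5 m below the top of the plate, so the centroid depth is h_c = 6.7 + 1.5 = 8.2 m.
A = π(1.5)² = 7.06858 m².
Resultant F = γ·h_c·A = 11.53656 × 8.2 × 7.06858 = 668.686 kN.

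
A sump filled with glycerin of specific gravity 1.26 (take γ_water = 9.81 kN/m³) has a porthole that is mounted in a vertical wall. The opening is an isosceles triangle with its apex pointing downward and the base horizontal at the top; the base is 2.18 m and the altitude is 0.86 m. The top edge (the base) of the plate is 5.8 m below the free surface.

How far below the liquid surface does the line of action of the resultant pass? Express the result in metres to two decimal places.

h_p = 6.09 m

γ = 1.26 × 9.81 = 12.3606 kN/m³.
With the apex down, the centroid sits h/3 = 0.86/3 = 0.286667 m below the base (the top edge), so the centroid depth is h_c = 5.8 + 0.286667 = 6.08667 m.
A = ½ × 2.18 × 0.86 = 0.9374 m².
Resultant F = γ·h_c·A = 12.3606 × 6.08667 × 0.9374 = 70.5252 kN.
I_c = b·h³/36 = 2.18 × 0.86³/36 = 0.0385167 m⁴.
Centre of pressure: y_p = y_c + I_c/(y_c·A) = 6.08667 + 0.0385167/(6.08667 × 0.9374) = 6.08667 + 0.00675063 = 6.09342 m along the plane.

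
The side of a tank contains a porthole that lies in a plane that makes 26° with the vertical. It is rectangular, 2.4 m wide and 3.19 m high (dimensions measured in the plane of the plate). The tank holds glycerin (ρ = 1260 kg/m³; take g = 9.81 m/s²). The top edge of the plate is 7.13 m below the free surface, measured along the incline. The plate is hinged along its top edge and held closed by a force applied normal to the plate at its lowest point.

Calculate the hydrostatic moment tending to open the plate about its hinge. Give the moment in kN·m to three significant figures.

M ≈ 1260 kN·m

γ = ρg = 1260 × 9.81 / 1000 = 12.3606 kN/m³.
The plate makes 26° with the vertical, i.e. θ = 90° − 26° = 64° to the horizontal. Measuring y along the incline from the free-surface line, vertical depth h = y·sinθ with sinθ = 0.898794.
The centroid lies 3.19/2 = 1.595 m below the top edge, so y_c = 7.13 + 1.595 = 8.725 m and h_c = 8.725 × 0.898794 = 7.84198 m.
A = 2.4 × 3.19 = 7.656 m².
Resultant F = γ·h_c·A = 12.3606 × 7.84198 × 7.656 = 742.108 kN.
I_c = b·h³/12 = 2.4 × 3.19³/12 = 6.49235 m⁴.
Centre of pressure: y_p = y_c + I_c/(y_c·A) = 8.725 + 6.49235/(8.725 × 7.656) = 8.725 + 0.0971929 = 8.82219 m along the plane.
The resultant acts 1.595 + 0.0971929 = 1.69219 m (along the plate) below the hinge at the top edge, so the moment about the hinge is M = F × 1.69219 = 742.108 × 1.69219 = 1255.79 kN·m.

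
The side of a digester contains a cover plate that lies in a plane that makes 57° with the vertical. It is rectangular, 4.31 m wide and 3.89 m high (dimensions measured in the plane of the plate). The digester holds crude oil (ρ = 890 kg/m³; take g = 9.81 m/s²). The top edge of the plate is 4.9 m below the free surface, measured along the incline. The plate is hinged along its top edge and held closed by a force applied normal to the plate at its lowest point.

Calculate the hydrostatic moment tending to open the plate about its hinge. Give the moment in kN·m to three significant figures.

γ = ρg = 890 × 9.81 / 1000 = 8.7309 kN/m³.
The plate makes 57° with the vertical, i.e. θ = 90° − 57° = 33° to the horizontal. Measuring y along the incline from the free-surface line, vertical depth h = y·sinθ with sinθ = 0.544639.
The centroid lies 3.89/2 = 1.945 m below the top edge, so y_c = 4.9 + 1.945 = 6.845 m and h_c = 6.845 × 0.544639 = 3.72805 m.
A = 4.31 × 3.89 = 16.7659 m².
Resultant F = γ·h_c·A = 8.7309 × 3.72805 × 16.7659 = 545.717 kN.
I_c = b·h³/12 = 4.31 × 3.89³/12 = 21.1419 m⁴.
Centre of pressure: y_p = y_c + I_c/(y_c·A) = 6.845 + 21.1419/(6.845 × 16.7659) = 6.845 + 0.184223 = 7.02922 m along the plane.
The resultant acts 1.945 + 0.184223 = 2.12922 m (along the plate) below the hinge at the top edge, so the moment about the hinge is M = F × 2.12922 = 545.717 × 2.12922 = 1161.95 kN·m.

M ≈ 1160 kN·m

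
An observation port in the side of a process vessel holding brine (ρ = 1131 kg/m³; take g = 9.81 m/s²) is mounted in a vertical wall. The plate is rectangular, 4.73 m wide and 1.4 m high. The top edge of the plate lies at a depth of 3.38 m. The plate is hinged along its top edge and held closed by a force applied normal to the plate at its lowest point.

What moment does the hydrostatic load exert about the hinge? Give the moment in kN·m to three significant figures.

M ≈ 222 kN·m

γ = ρg = 1131 × 9.81 / 1000 = 11.09511 kN/m³.
The centroid lies 1.4/2 = 0.7 m below the top edge, so the centroid depth is h_c = 3.38 + 0.7 = 4.08 m.
A = 4.73 × 1.4 = 6.622 m².
Resultant F = γ·h_c·A = 11.09511 × 4.08 × 6.622 = 299.765 kN.
I_c = b·h³/12 = 4.73 × 1.4³/12 = 1.08159 m⁴.
Centre of pressure: y_p = y_c + I_c/(y_c·A) = 4.08 + 1.08159/(4.08 × 6.622) = 4.08 + 0.0400326 = 4.12003 m along the plane.
The resultant acts 0.7 + 0.0400326 = 0.740033 m (along the plate) below the hinge at the top edge, so the moment about the hinge is M = F × 0.740033 = 299.765 × 0.740033 = 221.836 kN·m.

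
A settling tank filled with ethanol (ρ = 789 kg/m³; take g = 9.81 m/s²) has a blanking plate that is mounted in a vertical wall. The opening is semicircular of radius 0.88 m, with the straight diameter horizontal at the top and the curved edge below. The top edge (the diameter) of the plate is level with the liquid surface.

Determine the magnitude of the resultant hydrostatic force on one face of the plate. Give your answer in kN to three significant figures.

γ = ρg = 789 × 9.81 / 1000 = 7.74009 kN/m³.
The centroid of a semicircle lies 4r/(3π) = 0.373484 m from the diameter, here below the top edge, so the centroid depth is h_c = 0.373484 m.
A = πr²/2 = π × 0.88²/2 = 1.21642 m².
Resultant F = γ·h_c·A = 7.74009 × 0.373484 × 1.21642 = 3.51643 kN.

F ≈ 3.52 kN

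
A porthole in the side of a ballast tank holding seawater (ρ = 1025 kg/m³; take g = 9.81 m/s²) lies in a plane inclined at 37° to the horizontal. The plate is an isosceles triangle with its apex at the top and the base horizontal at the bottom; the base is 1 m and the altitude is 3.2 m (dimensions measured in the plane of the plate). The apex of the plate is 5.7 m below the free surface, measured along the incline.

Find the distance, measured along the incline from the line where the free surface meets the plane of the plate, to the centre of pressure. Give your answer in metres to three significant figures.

γ = ρg = 1025 × 9.81 / 1000 = 10.05525 kN/m³.
Let θ = 37° be the plate's angle to the horizontal; measure y along the incline from where the plane meets the free surface. Vertical depth h = y·sinθ with sinθ = 0.601815.
With the apex up, the centroid sits 2h/3 = 2 × 3.2/3 = 2.13333 m below the apex, so y_c = 5.7 + 2.13333 = 7.83333 m and h_c = 7.83333 × 0.601815 = 4.71422 m.
A = ½ × 1 × 3.2 = 1.6 m².
Resultant F = γ·h_c·A = 10.05525 × 4.71422 × 1.6 = 75.8443 kN.
I_c = b·h³/36 = 1 × 3.2³/36 = 0.910222 m⁴.
Centre of pressure: y_p = y_c + I_c/(y_c·A) = 7.83333 + 0.910222/(7.83333 × 1.6) = 7.83333 + 0.0726241 = 7.90595 m along the plane.

y_p = 7.91 m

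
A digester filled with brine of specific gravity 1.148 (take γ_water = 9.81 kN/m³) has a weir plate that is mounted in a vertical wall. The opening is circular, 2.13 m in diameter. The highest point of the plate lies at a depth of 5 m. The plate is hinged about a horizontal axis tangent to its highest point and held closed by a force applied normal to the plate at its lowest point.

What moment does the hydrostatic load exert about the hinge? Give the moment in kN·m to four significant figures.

γ = 1.148 × 9.81 = 11.26188 kN/m³.
The centroid is at the centre, 1.065 m below the top of the plate, so the centroid depth is h_c = 5 + 1.065 = 6.065 m.
A = π(1.065)² = 3.56327 m².
Resultant F = γ·h_c·A = 11.26188 × 6.065 × 3.56327 = 243.383 kN.
I_c = πr⁴/4 = π × 1.065⁴/4 = 1.01039 m⁴.
Centre of pressure: y_p = y_c + I_c/(y_c·A) = 6.065 + 1.01039/(6.065 × 3.56327) = 6.065 + 0.046753 = 6.11175 m along the plane.
The resultant acts 1.065 + 0.046753 = 1.11175 m (along the plate) below the hinge at the top edge, so the moment about the hinge is M = F × 1.11175 = 243.383 × 1.11175 = 270.581 kN·m.

M ≈ 270.6 kN·m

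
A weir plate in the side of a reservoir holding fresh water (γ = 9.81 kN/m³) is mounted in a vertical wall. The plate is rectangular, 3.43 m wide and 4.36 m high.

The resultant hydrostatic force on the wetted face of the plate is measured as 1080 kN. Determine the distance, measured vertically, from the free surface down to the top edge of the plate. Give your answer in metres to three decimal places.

d_top ≈ 5.182 m

γ = 9.81 kN/m³.
A = 3.43 × 4.36 = 14.9548 m².
From F = γ·h_c·A, the centroid depth is h_c = 1080/(9.81 × 14.9548) = 7.36163 m.
The centroid lies 4.36/2 = 2.18 m below the top edge, so the top edge sits at h_top = 7.36163 − 2.18 = 5.18163 m below the surface.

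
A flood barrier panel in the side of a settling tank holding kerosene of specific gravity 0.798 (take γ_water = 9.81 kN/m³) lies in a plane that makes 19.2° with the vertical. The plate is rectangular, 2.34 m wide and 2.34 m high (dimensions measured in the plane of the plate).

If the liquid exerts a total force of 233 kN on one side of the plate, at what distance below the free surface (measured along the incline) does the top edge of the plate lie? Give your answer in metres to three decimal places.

y_top ≈ 4.586 m

γ = 0.798 × 9.81 = 7.82838 kN/m³.
A = 2.34 × 2.34 = 5.4756 m².
From F = γ·h_c·A, the centroid depth is h_c = 233/(7.82838 × 5.4756) = 5.43566 m.
The plate makes 19.2° with the vertical, i.e. θ = 90° − 19.2° = 70.8° to the horizontal. Measuring y along the incline from the free-surface line, vertical depth h = y·sinθ with sinθ = 0.944376.
Along the incline, y_c = h_c/sinθ = 5.43566/0.944376 = 5.75582 m.
The centroid lies 2.34/2 = 1.17 m below the top edge, so the top edge sits at y_top = 5.75582 − 1.17 = 4.58582 m along the incline.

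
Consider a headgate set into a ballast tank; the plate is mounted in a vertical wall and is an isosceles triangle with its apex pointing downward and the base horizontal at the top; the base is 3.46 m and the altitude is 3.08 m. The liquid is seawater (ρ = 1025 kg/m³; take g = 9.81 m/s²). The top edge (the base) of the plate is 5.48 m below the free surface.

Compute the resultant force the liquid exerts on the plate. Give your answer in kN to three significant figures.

γ = ρg = 1025 × 9.81 / 1000 = 10.05525 kN/m³.
With the apex down, the centroid sits h/3 = 3.08/3 = 1.02667 m below the base (the top edge), so the centroid depth is h_c = 5.48 + 1.02667 = 6.50667 m.
A = ½ × 3.46 × 3.08 = 5.3284 m².
Resultant F = γ·h_c·A = 10.05525 × 6.50667 × 5.3284 = 348.617 kN.

F ≈ 349 kN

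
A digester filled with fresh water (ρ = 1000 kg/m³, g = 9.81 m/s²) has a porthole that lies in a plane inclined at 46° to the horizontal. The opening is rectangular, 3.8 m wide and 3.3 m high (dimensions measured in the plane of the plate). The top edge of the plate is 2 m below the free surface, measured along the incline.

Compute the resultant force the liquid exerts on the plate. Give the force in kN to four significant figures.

F ≈ 323.0 kN

γ = ρg = 1000 × 9.81 = 9810 N/m³ = 9.81 kN/m³.
Let θ = 46° be the plate's angle to the horizontal; measure y along the incline from where the plane meets the free surface. Vertical depth h = y·sinθ with sinθ = 0.719340.
The centroid lies 3.3/2 = 1.65 m below the top edge, so y_c = 2 + 1.65 = 3.65 m and h_c = 3.65 × 0.719340 = 2.62559 m.
A = 3.8 × 3.3 = 12.54 m².
Resultant F = γ·h_c·A = 9.81 × 2.62559 × 12.54 = 322.993 kN.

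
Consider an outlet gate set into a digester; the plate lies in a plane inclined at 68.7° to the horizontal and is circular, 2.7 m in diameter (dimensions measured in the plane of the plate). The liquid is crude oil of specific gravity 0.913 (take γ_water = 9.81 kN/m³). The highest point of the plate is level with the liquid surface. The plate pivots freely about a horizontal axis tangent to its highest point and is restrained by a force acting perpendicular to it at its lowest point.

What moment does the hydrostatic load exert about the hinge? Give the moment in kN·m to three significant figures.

γ = 0.913 × 9.81 = 8.95653 kN/m³.
Let θ = 68.7° be the plate's angle to the horizontal; measure y along the incline from where the plane meets the free surface. Vertical depth h = y·sinθ with sinθ = 0.931691.
The centroid is at the centre, 1.35 m below the top of the plate, so y_c = 1.35 m and h_c = 1.35 × 0.931691 = 1.25778 m.
A = π(1.35)² = 5.72555 m².
Resultant F = γ·h_c·A = 8.95653 × 1.25778 × 5.72555 = 64.5003 kN.
I_c = πr⁴/4 = π × 1.35⁴/4 = 2.6087 m⁴.
Centre of pressure: y_p = y_c + I_c/(y_c·A) = 1.35 + 2.6087/(1.35 × 5.72555) = 1.35 + 0.3375 = 1.6875 m along the plane.
The resultant acts 1.35 + 0.3375 = 1.6875 m (along the plate) below the hinge at the top edge, so the moment about the hinge is M = F × 1.6875 = 64.5003 × 1.6875 = 108.844 kN·m.

M ≈ 109 kN·m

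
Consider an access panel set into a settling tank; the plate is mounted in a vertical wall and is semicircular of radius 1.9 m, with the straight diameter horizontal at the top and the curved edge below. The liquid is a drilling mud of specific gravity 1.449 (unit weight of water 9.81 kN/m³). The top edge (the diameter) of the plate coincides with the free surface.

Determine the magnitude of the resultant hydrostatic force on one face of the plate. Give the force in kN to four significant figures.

F ≈ 65.00 kN

γ = 1.449 × 9.81 = 14.21469 kN/m³.
The centroid of a semicircle lies 4r/(3π) = 0.806385 m from the diameter, here below the top edge, so the centroid depth is h_c = 0.806385 m.
A = πr²/2 = π × 1.9²/2 = 5.67057 m².
Resultant F = γ·h_c·A = 14.21469 × 0.806385 × 5.67057 = 64.999 kN.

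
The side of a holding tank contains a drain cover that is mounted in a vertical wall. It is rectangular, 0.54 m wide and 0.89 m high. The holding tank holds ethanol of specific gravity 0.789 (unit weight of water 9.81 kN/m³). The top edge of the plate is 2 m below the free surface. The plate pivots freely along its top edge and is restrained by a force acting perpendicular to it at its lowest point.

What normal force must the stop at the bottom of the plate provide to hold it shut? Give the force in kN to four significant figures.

γ = 0.789 × 9.81 = 7.74009 kN/m³.
The centroid lies 0.89/2 = 0.445 m below the top edge, so the centroid depth is h_c = 2 + 0.445 = 2.445 m.
A = 0.54 × 0.89 = 0.4806 m².
Resultant F = γ·h_c·A = 7.74009 × 2.445 × 0.4806 = 9.09512 kN.
I_c = b·h³/12 = 0.54 × 0.89³/12 = 0.0317236 m⁴.
Centre of pressure: y_p = y_c + I_c/(y_c·A) = 2.445 + 0.0317236/(2.445 × 0.4806) = 2.445 + 0.0269973 = 2.472 m along the plane.
The resultant acts 0.445 + 0.0269973 = 0.471997 m (along the plate) below the hinge at the top edge, so the moment about the hinge is M = F × 0.471997 = 9.09512 × 0.471997 = 4.29287 kN·m.
A normal force at the bottom, 0.89 m from the hinge, must supply this moment: P = 4.29287/0.89 = 4.82345 kN.

P ≈ 4.823 kN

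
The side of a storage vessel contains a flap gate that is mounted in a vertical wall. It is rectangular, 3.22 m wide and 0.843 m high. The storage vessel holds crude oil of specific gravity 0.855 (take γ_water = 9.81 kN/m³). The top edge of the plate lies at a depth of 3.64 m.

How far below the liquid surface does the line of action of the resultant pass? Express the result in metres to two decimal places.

γ = 0.855 × 9.81 = 8.38755 kN/m³.
The centroid lies 0.843/2 = 0.4215 m below the top edge, so the centroid depth is h_c = 3.64 + 0.4215 = 4.0615 m.
A = 3.22 × 0.843 = 2.71446 m².
Resultant F = γ·h_c·A = 8.38755 × 4.0615 × 2.71446 = 92.4709 kN.
I_c = b·h³/12 = 3.22 × 0.843³/12 = 0.160752 m⁴.
Centre of pressure: y_p = y_c + I_c/(y_c·A) = 4.0615 + 0.160752/(4.0615 × 2.71446) = 4.0615 + 0.014581 = 4.07608 m along the plane.

h_p = 4.08 m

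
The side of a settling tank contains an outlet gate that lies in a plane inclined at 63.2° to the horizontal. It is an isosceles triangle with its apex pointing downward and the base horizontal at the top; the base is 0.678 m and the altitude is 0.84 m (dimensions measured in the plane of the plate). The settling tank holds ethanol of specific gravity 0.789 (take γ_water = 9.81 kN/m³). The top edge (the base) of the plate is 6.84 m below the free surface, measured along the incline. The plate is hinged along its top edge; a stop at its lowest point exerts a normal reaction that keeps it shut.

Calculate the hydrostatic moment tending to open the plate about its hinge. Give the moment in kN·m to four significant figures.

γ = 0.789 × 9.81 = 7.74009 kN/m³.
Let θ = 63.2° be the plate's angle to the horizontal; measure y along the incline from where the plane meets the free surface. Vertical depth h = y·sinθ with sinθ = 0.892586.
With the apex down, the centroid sits h/3 = 0.84/3 = 0.28 m below the base (the top edge), so y_c = 6.84 + 0.28 = 7.12 m and h_c = 7.12 × 0.892586 = 6.35521 m.
A = ½ × 0.678 × 0.84 = 0.28476 m².
Resultant F = γ·h_c·A = 7.74009 × 6.35521 × 0.28476 = 14.0073 kN.
I_c = b·h³/36 = 0.678 × 0.84³/36 = 0.0111626 m⁴.
Centre of pressure: y_p = y_c + I_c/(y_c·A) = 7.12 + 0.0111626/(7.12 × 0.28476) = 7.12 + 0.00550562 = 7.12551 m along the plane.
The resultant acts 0.28 + 0.00550562 = 0.285506 m (along the plate) below the hinge at the top edge, so the moment about the hinge is M = F × 0.285506 = 14.0073 × 0.285506 = 3.99917 kN·m.

M ≈ 3.999 kN·m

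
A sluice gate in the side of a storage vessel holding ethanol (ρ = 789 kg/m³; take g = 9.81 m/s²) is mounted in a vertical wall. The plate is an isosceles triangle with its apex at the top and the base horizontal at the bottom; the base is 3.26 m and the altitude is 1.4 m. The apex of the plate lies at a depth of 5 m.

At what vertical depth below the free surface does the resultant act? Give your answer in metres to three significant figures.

γ = ρg = 789 × 9.81 / 1000 = 7.74009 kN/m³.
With the apex up, the centroid sits 2h/3 = 2 × 1.4/3 = 0.933333 m below the apex, so the centroid depth is h_c = 5 + 0.933333 = 5.93333 m.
A = ½ × 3.26 × 1.4 = 2.282 m².
Resultant F = γ·h_c·A = 7.74009 × 5.93333 × 2.282 = 104.8 kN.
I_c = b·h³/36 = 3.26 × 1.4³/36 = 0.248484 m⁴.
Centre of pressure: y_p = y_c + I_c/(y_c·A) = 5.93333 + 0.248484/(5.93333 × 2.282) = 5.93333 + 0.018352 = 5.95168 m along the plane.

h_p = 5.95 m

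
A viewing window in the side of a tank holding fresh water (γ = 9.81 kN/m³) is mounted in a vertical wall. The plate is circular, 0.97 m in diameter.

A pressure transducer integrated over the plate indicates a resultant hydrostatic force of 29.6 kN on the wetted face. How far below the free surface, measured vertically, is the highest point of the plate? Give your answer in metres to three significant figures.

γ = 9.81 kN/m³.
A = π(0.485)² = 0.738981 m².
From F = γ·h_c·A, the centroid depth is h_c = 29.6/(9.81 × 0.738981) = 4.08309 m.
The centroid is at the centre, 0.485 m below the top of the plate, so the highest point sits at h_top = 4.08309 − 0.485 = 3.59809 m below the surface.

d_top ≈ 3.60 m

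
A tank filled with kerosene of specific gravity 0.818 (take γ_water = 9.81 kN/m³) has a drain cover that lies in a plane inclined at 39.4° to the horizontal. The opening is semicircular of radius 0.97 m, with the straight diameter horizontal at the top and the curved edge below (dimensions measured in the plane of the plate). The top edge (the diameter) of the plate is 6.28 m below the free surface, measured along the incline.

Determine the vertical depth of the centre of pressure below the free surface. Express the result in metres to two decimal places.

h_p = 4.25 m

γ = 0.818 × 9.81 = 8.02458 kN/m³.
Let θ = 39.4° be the plate's angle to the horizontal; measure y along the incline from where the plane meets the free surface. Vertical depth h = y·sinθ with sinθ = 0.634731.
The centroid of a semicircle lies 4r/(3π) = 0.411681 m from the diameter, here below the top edge, so y_c = 6.28 + 0.411681 = 6.69168 m and h_c = 6.69168 × 0.634731 = 4.24742 m.
A = πr²/2 = π × 0.97²/2 = 1.47796 m².
Resultant F = γ·h_c·A = 8.02458 × 4.24742 × 1.47796 = 50.3744 kN.
I_c = (π/8 − 8/(9π))·r⁴ = 0.109757 × 0.97⁴ = 0.0971671 m⁴.
Centre of pressure: y_p = y_c + I_c/(y_c·A) = 6.69168 + 0.0971671/(6.69168 × 1.47796) = 6.69168 + 0.00982475 = 6.7015 m along the plane.
Vertically, h_p = y_p·sinθ = 6.7015 × 0.634731 = 4.25365 m.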